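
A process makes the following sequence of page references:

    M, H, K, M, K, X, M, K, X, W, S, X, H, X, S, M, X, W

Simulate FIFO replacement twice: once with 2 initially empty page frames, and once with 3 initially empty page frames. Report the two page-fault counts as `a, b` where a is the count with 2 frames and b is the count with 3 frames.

14, 11

2 frames: F F F F . F . F . F F F F . F F F F → 14 faults.
3 frames: F F F . . F F . . F F F F . . F . F → 11 faults.
11 < 14: adding a frame reduced faults, as is typical.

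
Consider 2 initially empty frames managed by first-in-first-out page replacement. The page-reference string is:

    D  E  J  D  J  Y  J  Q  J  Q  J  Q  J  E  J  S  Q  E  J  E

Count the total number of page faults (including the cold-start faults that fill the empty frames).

D → fault, frames (D)
E → fault, frames (D E)
J → fault, evict D, frames (E J)
D → fault, evict E, frames (J D)
J → hit
Y → fault, evict J, frames (D Y)
J → fault, evict D, frames (Y J)
Q → fault, evict Y, frames (J Q)
J → hit
Q → hit
J → hit
Q → hit
J → hit
E → fault, evict J, frames (Q E)
J → fault, evict Q, frames (E J)
S → fault, evict E, frames (J S)
Q → fault, evict J, frames (S Q)
E → fault, evict S, frames (Q E)
J → fault, evict Q, frames (E J)
E → hit
Page faults: 13.

13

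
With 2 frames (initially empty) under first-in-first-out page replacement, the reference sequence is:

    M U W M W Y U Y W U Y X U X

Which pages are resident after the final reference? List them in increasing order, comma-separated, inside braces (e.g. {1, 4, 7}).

M: miss, frames {M}
U: miss, frames {M,U}
W: miss, evict M, frames {U,W}
M: miss, evict U, frames {W,M}
W: hit
Y: miss, evict W, frames {M,Y}
U: miss, evict M, frames {Y,U}
Y: hit
W: miss, evict Y, frames {U,W}
U: hit
Y: miss, evict U, frames {W,Y}
X: miss, evict W, frames {Y,X}
U: miss, evict Y, frames {X,U}
X: hit

{U, X}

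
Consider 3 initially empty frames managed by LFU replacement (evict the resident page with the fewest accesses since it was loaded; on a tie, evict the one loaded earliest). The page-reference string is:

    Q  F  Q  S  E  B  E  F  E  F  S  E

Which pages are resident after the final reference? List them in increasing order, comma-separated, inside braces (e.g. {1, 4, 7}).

Q -> miss, frames (Q)
F -> miss, frames (Q F)
Q -> hit
S -> miss, frames (Q F S)
E -> miss, evict F, frames (Q S E)
B -> miss, evict S, frames (Q E B)
E -> hit
F -> miss, evict B, frames (Q E F)
E -> hit
F -> hit
S -> miss, evict Q, frames (E F S)
E -> hit

{E, F, S}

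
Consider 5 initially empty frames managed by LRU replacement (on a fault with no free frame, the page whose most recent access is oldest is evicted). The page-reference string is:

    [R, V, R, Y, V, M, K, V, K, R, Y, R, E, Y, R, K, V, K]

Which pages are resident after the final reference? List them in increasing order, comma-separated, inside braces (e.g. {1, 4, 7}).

R -> miss, frames {R}
V -> miss, frames {R,V}
R -> hit
Y -> miss, frames {V,R,Y}
V -> hit
M -> miss, frames {R,Y,V,M}
K -> miss, frames {R,Y,V,M,K}
V -> hit
K -> hit
R -> hit
Y -> hit
R -> hit
E -> miss, evict M, frames {V,K,Y,R,E}
Y -> hit
R -> hit
K -> hit
V -> hit
K -> hit

{E, K, R, V, Y}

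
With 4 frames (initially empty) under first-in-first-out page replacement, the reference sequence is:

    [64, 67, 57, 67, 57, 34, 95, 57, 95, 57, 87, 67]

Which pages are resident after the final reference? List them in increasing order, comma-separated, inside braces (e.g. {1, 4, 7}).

64 -> fault, frames (64)
67 -> fault, frames (64 67)
57 -> fault, frames (64 67 57)
67 -> hit
57 -> hit
34 -> fault, frames (64 67 57 34)
95 -> fault, evict 64, frames (67 57 34 95)
57 -> hit
95 -> hit
57 -> hit
87 -> fault, evict 67, frames (57 34 95 87)
67 -> fault, evict 57, frames (34 95 87 67)

{34, 67, 87, 95}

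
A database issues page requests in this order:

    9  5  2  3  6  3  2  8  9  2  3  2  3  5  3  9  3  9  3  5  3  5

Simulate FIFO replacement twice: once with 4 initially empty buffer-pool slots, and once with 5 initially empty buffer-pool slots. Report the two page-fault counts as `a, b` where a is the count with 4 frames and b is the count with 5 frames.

4 frames: F F F F F . . F F F F . . F . . . . . . . . → 10 faults.
5 frames: F F F F F . . F F . . . . F . . . . . . . . → 8 faults.
8 < 10: adding a frame reduced faults, as is typical.

10, 8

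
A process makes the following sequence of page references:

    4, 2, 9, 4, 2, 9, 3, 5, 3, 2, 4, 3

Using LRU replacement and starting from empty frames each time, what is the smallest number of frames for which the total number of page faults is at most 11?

f=1: 12 faults
f=2: 11 faults
f=3: 7 faults
f=4: 6 faults
f=5: 5 faults
Smallest f with faults ≤ 11 is 2.

2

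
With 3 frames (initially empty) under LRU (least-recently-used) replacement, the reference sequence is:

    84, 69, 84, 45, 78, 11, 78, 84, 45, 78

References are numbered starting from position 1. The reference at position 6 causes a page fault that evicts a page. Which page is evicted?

pos 1: 84 → fault, frames {84}
pos 2: 69 → fault, frames {84,69}
pos 3: 84 → hit
pos 4: 45 → fault, frames {69,84,45}
pos 5: 78 → fault, evict 69, frames {84,45,78}
pos 6: 11 → fault, evict 84, frames {45,78,11}
At position 6, page 84 is evicted.

84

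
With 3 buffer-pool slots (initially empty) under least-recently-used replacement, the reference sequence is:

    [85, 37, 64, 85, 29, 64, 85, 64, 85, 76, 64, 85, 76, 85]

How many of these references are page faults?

5

85 -> miss, frames {85}
37 -> miss, frames {85,37}
64 -> miss, frames {85,37,64}
85 -> hit
29 -> miss, evict 37, frames {64,85,29}
64 -> hit
85 -> hit
64 -> hit
85 -> hit
76 -> miss, evict 29, frames {64,85,76}
64 -> hit
85 -> hit
76 -> hit
85 -> hit
Page faults: 5.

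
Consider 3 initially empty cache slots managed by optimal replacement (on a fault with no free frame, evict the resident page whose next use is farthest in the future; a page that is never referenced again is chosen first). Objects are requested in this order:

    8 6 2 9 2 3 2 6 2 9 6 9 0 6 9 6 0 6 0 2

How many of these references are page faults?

8

8 -> miss, frames [8]
6 -> miss, frames [8, 6]
2 -> miss, frames [8, 6, 2]
9 -> miss, evict 8, frames [6, 2, 9]
2 -> hit
3 -> miss, evict 9, frames [6, 2, 3]
2 -> hit
6 -> hit
2 -> hit
9 -> miss, evict 3, frames [6, 2, 9]
6 -> hit
9 -> hit
0 -> miss, evict 2, frames [6, 9, 0]
6 -> hit
9 -> hit
6 -> hit
0 -> hit
6 -> hit
0 -> hit
2 -> miss, evict 0, frames [6, 9, 2]
Page faults: 8.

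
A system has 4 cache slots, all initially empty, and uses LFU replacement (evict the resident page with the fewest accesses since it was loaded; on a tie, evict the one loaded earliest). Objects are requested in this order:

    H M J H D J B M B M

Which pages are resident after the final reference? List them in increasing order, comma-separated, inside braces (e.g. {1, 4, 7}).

H -> fault, frames [H]
M -> fault, frames [H, M]
J -> fault, frames [H, M, J]
H -> hit
D -> fault, frames [H, M, J, D]
J -> hit
B -> fault, evict M, frames [H, J, D, B]
M -> fault, evict D, frames [H, J, B, M]
B -> hit
M -> hit

{B, H, J, M}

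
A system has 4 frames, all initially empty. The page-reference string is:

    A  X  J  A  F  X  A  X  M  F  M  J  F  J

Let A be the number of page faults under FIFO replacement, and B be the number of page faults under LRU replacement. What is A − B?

Under FIFO: F F F . F . . . F . . . . . → 5 faults.
Under LRU: F F F . F . . . F . . F . . → 6 faults.
A − B = 5 − 6 = -1.

-1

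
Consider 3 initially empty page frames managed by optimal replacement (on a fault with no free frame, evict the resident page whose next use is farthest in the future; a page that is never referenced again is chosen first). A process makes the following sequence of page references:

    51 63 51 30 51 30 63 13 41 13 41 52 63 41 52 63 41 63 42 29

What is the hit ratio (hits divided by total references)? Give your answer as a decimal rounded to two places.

0.60

51: miss, frames [51]
63: miss, frames [51, 63]
51: hit
30: miss, frames [51, 63, 30]
51: hit
30: hit
63: hit
13: miss, evict 30, frames [51, 63, 13]
41: miss, evict 51, frames [63, 13, 41]
13: hit
41: hit
52: miss, evict 13, frames [63, 41, 52]
63: hit
41: hit
52: hit
63: hit
41: hit
63: hit
42: miss, evict 52, frames [63, 41, 42]
29: miss, evict 42, frames [63, 41, 29]
Hits: 12 of 20 references → 12/20 = 0.6000.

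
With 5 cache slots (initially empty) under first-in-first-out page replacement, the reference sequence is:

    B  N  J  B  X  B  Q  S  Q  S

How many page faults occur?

B: miss, frames [B]
N: miss, frames [B, N]
J: miss, frames [B, N, J]
B: hit
X: miss, frames [B, N, J, X]
B: hit
Q: miss, frames [B, N, J, X, Q]
S: miss, evict B, frames [N, J, X, Q, S]
Q: hit
S: hit
Page faults: 6.

6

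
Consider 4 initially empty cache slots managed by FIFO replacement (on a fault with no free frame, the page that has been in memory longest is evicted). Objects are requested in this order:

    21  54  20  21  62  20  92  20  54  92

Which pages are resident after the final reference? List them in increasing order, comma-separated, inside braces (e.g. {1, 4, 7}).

{20, 54, 62, 92}

21: miss, frames {21}
54: miss, frames {21,54}
20: miss, frames {21,54,20}
21: hit
62: miss, frames {21,54,20,62}
20: hit
92: miss, evict 21, frames {54,20,62,92}
20: hit
54: hit
92: hit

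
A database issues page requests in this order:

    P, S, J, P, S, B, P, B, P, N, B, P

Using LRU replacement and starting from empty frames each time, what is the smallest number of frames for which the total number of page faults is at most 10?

f=1: 12 faults
f=2: 10 faults
f=3: 5 faults
f=4: 5 faults
f=5: 5 faults
Smallest f with faults ≤ 10 is 2.

2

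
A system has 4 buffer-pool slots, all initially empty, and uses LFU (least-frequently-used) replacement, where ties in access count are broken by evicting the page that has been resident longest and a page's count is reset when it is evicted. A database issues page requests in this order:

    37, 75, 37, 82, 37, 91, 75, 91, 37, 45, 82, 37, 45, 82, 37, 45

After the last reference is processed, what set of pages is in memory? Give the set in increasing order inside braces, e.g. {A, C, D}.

37: miss, frames (37)
75: miss, frames (37 75)
37: hit
82: miss, frames (37 75 82)
37: hit
91: miss, frames (37 75 82 91)
75: hit
91: hit
37: hit
45: miss, evict 82, frames (37 75 91 45)
82: miss, evict 45, frames (37 75 91 82)
37: hit
45: miss, evict 82, frames (37 75 91 45)
82: miss, evict 45, frames (37 75 91 82)
37: hit
45: miss, evict 82, frames (37 75 91 45)

{37, 45, 75, 91}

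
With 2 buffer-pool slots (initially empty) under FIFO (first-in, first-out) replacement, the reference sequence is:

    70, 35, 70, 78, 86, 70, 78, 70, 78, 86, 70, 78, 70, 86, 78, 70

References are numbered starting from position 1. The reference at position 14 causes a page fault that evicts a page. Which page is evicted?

pos 1: 70 -> fault, frames [70]
pos 2: 35 -> fault, frames [70, 35]
pos 3: 70 -> hit
pos 4: 78 -> fault, evict 70, frames [35, 78]
pos 5: 86 -> fault, evict 35, frames [78, 86]
pos 6: 70 -> fault, evict 78, frames [86, 70]
pos 7: 78 -> fault, evict 86, frames [70, 78]
pos 8: 70 -> hit
pos 9: 78 -> hit
pos 10: 86 -> fault, evict 70, frames [78, 86]
pos 11: 70 -> fault, evict 78, frames [86, 70]
pos 12: 78 -> fault, evict 86, frames [70, 78]
pos 13: 70 -> hit
pos 14: 86 -> fault, evict 70, frames [78, 86]
At position 14, page 70 is evicted.

70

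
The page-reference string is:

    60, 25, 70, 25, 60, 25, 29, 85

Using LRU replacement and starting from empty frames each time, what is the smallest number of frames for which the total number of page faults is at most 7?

f=1: 8 faults
f=2: 6 faults
f=3: 5 faults
f=4: 5 faults
f=5: 5 faults
Smallest f with faults ≤ 7 is 2.

2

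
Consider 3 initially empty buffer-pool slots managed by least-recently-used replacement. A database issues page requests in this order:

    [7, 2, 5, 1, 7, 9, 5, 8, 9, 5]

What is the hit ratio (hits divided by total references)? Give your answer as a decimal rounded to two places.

7 → miss, frames [7]
2 → miss, frames [7, 2]
5 → miss, frames [7, 2, 5]
1 → miss, evict 7, frames [2, 5, 1]
7 → miss, evict 2, frames [5, 1, 7]
9 → miss, evict 5, frames [1, 7, 9]
5 → miss, evict 1, frames [7, 9, 5]
8 → miss, evict 7, frames [9, 5, 8]
9 → hit
5 → hit
Hits: 2 of 10 references → 2/10 = 0.2000.

0.20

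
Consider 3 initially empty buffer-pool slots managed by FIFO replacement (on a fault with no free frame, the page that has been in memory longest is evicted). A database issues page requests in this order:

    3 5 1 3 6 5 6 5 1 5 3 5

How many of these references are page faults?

3: fault, frames [3]
5: fault, frames [3, 5]
1: fault, frames [3, 5, 1]
3: hit
6: fault, evict 3, frames [5, 1, 6]
5: hit
6: hit
5: hit
1: hit
5: hit
3: fault, evict 5, frames [1, 6, 3]
5: fault, evict 1, frames [6, 3, 5]
Page faults: 6.

6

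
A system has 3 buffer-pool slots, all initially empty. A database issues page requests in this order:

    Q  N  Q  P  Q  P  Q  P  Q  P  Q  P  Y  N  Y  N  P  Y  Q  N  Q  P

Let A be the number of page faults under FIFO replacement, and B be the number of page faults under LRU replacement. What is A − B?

-1

Under FIFO: F F . F . . . . . . . . F . . . . . F F . F → 7 faults.
Under LRU: F F . F . . . . . . . . F F . . . . F F . F → 8 faults.
A − B = 7 − 8 = -1.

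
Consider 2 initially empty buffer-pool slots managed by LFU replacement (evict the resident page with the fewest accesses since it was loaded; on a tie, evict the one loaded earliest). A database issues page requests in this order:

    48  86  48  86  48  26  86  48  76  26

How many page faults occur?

6

48 → fault, frames {48}
86 → fault, frames {48,86}
48 → hit
86 → hit
48 → hit
26 → fault, evict 86, frames {48,26}
86 → fault, evict 26, frames {48,86}
48 → hit
76 → fault, evict 86, frames {48,76}
26 → fault, evict 76, frames {48,26}
Page faults: 6.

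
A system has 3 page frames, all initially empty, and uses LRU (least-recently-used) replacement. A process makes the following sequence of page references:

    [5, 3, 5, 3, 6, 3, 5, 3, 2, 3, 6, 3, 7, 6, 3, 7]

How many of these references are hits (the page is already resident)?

10

5: fault, frames (5)
3: fault, frames (5 3)
5: hit
3: hit
6: fault, frames (5 3 6)
3: hit
5: hit
3: hit
2: fault, evict 6, frames (5 3 2)
3: hit
6: fault, evict 5, frames (2 3 6)
3: hit
7: fault, evict 2, frames (6 3 7)
6: hit
3: hit
7: hit
Hits: 10.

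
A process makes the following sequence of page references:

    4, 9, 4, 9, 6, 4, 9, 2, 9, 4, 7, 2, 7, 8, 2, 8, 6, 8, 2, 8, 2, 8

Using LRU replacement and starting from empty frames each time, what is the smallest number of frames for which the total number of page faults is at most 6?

f=1: 22 faults
f=2: 13 faults
f=3: 8 faults
f=4: 7 faults
f=5: 7 faults
f=6: 6 faults
Smallest f with faults ≤ 6 is 6.

6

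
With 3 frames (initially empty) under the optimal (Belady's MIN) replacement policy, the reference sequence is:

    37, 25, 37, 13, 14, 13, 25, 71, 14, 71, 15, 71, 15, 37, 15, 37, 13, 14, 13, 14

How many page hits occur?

37: miss, frames {37}
25: miss, frames {37,25}
37: hit
13: miss, frames {37,25,13}
14: miss, evict 37, frames {25,13,14}
13: hit
25: hit
71: miss, evict 25, frames {13,14,71}
14: hit
71: hit
15: miss, evict 14, frames {13,71,15}
71: hit
15: hit
37: miss, evict 71, frames {13,15,37}
15: hit
37: hit
13: hit
14: miss, evict 37, frames {13,15,14}
13: hit
14: hit
Hits: 12.

12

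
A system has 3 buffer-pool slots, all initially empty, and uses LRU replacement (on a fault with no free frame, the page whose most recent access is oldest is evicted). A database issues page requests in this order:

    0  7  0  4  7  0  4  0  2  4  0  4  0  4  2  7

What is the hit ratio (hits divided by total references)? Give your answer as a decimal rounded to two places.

0 -> miss, frames [0]
7 -> miss, frames [0, 7]
0 -> hit
4 -> miss, frames [7, 0, 4]
7 -> hit
0 -> hit
4 -> hit
0 -> hit
2 -> miss, evict 7, frames [4, 0, 2]
4 -> hit
0 -> hit
4 -> hit
0 -> hit
4 -> hit
2 -> hit
7 -> miss, evict 0, frames [4, 2, 7]
Hits: 11 of 16 references → 11/16 = 0.6875.

0.69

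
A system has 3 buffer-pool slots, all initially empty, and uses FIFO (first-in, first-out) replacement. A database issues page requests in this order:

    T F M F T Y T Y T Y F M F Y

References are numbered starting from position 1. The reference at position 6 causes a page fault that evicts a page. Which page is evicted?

T

pos 1: T -> miss, frames [T]
pos 2: F -> miss, frames [T, F]
pos 3: M -> miss, frames [T, F, M]
pos 4: F -> hit
pos 5: T -> hit
pos 6: Y -> miss, evict T, frames [F, M, Y]
At position 6, page T is evicted.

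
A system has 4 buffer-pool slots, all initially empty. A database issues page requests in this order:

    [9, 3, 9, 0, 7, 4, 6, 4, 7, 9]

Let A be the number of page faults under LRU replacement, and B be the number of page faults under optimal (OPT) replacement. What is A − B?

1

Under LRU: F F . F F F F . . F → 7 faults.
Under OPT: F F . F F F F . . . → 6 faults.
A − B = 7 − 6 = 1.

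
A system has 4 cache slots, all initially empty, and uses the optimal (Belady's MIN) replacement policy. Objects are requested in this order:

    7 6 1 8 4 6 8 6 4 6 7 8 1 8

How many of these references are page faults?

7 → fault, frames [7]
6 → fault, frames [7, 6]
1 → fault, frames [7, 6, 1]
8 → fault, frames [7, 6, 1, 8]
4 → fault, evict 1, frames [7, 6, 8, 4]
6 → hit
8 → hit
6 → hit
4 → hit
6 → hit
7 → hit
8 → hit
1 → fault, evict 4, frames [7, 6, 8, 1]
8 → hit
Page faults: 6.

6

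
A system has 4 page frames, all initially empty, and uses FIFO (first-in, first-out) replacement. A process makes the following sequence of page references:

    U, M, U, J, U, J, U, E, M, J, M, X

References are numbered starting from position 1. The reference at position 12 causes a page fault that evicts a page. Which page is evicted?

U

pos 1: U → miss, frames {U}
pos 2: M → miss, frames {U,M}
pos 3: U → hit
pos 4: J → miss, frames {U,M,J}
pos 5: U → hit
pos 6: J → hit
pos 7: U → hit
pos 8: E → miss, frames {U,M,J,E}
pos 9: M → hit
pos 10: J → hit
pos 11: M → hit
pos 12: X → miss, evict U, frames {M,J,E,X}
At position 12, page U is evicted.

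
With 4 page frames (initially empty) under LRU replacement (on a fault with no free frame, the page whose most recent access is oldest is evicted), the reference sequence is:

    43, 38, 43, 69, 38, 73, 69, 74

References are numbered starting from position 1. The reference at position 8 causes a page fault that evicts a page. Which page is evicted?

43

pos 1: 43: fault, frames (43)
pos 2: 38: fault, frames (43 38)
pos 3: 43: hit
pos 4: 69: fault, frames (38 43 69)
pos 5: 38: hit
pos 6: 73: fault, frames (43 69 38 73)
pos 7: 69: hit
pos 8: 74: fault, evict 43, frames (38 73 69 74)
At position 8, page 43 is evicted.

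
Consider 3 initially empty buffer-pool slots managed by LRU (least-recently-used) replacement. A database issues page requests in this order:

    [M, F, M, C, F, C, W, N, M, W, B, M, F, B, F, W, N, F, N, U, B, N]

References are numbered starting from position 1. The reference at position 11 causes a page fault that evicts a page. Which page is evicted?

N

pos 1: M → fault, frames [M]
pos 2: F → fault, frames [M, F]
pos 3: M → hit
pos 4: C → fault, frames [F, M, C]
pos 5: F → hit
pos 6: C → hit
pos 7: W → fault, evict M, frames [F, C, W]
pos 8: N → fault, evict F, frames [C, W, N]
pos 9: M → fault, evict C, frames [W, N, M]
pos 10: W → hit
pos 11: B → fault, evict N, frames [M, W, B]
At position 11, page N is evicted.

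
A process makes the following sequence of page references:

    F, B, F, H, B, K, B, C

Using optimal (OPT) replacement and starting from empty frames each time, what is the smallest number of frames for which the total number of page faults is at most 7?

f=1: 8 faults
f=2: 5 faults
f=3: 5 faults
f=4: 5 faults
f=5: 5 faults
Smallest f with faults ≤ 7 is 2.

2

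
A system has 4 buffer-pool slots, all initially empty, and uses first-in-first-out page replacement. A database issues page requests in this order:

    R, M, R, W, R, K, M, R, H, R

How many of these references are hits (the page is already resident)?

4

R -> miss, frames [R]
M -> miss, frames [R, M]
R -> hit
W -> miss, frames [R, M, W]
R -> hit
K -> miss, frames [R, M, W, K]
M -> hit
R -> hit
H -> miss, evict R, frames [M, W, K, H]
R -> miss, evict M, frames [W, K, H, R]
Hits: 4.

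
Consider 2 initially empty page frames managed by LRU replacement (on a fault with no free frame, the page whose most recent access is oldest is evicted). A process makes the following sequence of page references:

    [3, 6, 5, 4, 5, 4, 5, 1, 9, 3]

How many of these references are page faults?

3 -> fault, frames {3}
6 -> fault, frames {3,6}
5 -> fault, evict 3, frames {6,5}
4 -> fault, evict 6, frames {5,4}
5 -> hit
4 -> hit
5 -> hit
1 -> fault, evict 4, frames {5,1}
9 -> fault, evict 5, frames {1,9}
3 -> fault, evict 1, frames {9,3}
Page faults: 7.

7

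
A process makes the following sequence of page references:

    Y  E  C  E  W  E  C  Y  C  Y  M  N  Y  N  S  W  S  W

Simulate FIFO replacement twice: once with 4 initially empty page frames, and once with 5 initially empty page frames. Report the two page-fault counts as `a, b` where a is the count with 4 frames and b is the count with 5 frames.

4 frames: F F F . F . . . . . F F F . F F . . → 9 faults.
5 frames: F F F . F . . . . . F F F . F . . . → 8 faults.
8 < 9: adding a frame reduced faults, as is typical.

9, 8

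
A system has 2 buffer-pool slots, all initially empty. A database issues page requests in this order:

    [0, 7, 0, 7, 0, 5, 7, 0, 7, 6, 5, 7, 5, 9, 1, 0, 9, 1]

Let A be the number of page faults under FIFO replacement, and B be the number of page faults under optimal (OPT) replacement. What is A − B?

3

Under FIFO: F F . . . F . F F F F F . F F F F F → 13 faults.
Under OPT: F F . . . F . F . F F . . F F F . F → 10 faults.
A − B = 13 − 10 = 3.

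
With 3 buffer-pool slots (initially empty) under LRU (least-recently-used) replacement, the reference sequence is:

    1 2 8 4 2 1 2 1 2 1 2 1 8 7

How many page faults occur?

1: fault, frames (1)
2: fault, frames (1 2)
8: fault, frames (1 2 8)
4: fault, evict 1, frames (2 8 4)
2: hit
1: fault, evict 8, frames (4 2 1)
2: hit
1: hit
2: hit
1: hit
2: hit
1: hit
8: fault, evict 4, frames (2 1 8)
7: fault, evict 2, frames (1 8 7)
Page faults: 7.

7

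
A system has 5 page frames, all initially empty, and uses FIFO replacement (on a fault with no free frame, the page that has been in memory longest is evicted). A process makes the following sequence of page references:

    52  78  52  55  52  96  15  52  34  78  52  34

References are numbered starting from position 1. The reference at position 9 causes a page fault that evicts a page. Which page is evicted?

52

pos 1: 52 → miss, frames (52)
pos 2: 78 → miss, frames (52 78)
pos 3: 52 → hit
pos 4: 55 → miss, frames (52 78 55)
pos 5: 52 → hit
pos 6: 96 → miss, frames (52 78 55 96)
pos 7: 15 → miss, frames (52 78 55 96 15)
pos 8: 52 → hit
pos 9: 34 → miss, evict 52, frames (78 55 96 15 34)
At position 9, page 52 is evicted.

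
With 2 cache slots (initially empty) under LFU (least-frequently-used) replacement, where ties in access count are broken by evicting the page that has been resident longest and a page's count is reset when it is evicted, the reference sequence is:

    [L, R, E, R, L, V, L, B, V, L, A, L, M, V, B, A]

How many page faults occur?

15

L: fault, frames {L}
R: fault, frames {L,R}
E: fault, evict L, frames {R,E}
R: hit
L: fault, evict E, frames {R,L}
V: fault, evict L, frames {R,V}
L: fault, evict V, frames {R,L}
B: fault, evict L, frames {R,B}
V: fault, evict B, frames {R,V}
L: fault, evict V, frames {R,L}
A: fault, evict L, frames {R,A}
L: fault, evict A, frames {R,L}
M: fault, evict L, frames {R,M}
V: fault, evict M, frames {R,V}
B: fault, evict V, frames {R,B}
A: fault, evict B, frames {R,A}
Page faults: 15.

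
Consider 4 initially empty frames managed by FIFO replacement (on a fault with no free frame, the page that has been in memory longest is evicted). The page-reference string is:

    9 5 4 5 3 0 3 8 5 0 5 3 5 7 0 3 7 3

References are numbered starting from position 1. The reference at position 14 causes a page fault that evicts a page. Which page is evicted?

pos 1: 9: fault, frames (9)
pos 2: 5: fault, frames (9 5)
pos 3: 4: fault, frames (9 5 4)
pos 4: 5: hit
pos 5: 3: fault, frames (9 5 4 3)
pos 6: 0: fault, evict 9, frames (5 4 3 0)
pos 7: 3: hit
pos 8: 8: fault, evict 5, frames (4 3 0 8)
pos 9: 5: fault, evict 4, frames (3 0 8 5)
pos 10: 0: hit
pos 11: 5: hit
pos 12: 3: hit
pos 13: 5: hit
pos 14: 7: fault, evict 3, frames (0 8 5 7)
At position 14, page 3 is evicted.

3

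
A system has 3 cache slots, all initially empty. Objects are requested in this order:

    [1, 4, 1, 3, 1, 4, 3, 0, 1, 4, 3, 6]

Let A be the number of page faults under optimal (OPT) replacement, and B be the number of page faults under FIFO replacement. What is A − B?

Under OPT: F F . F . . . F . . F F → 6 faults.
Under FIFO: F F . F . . . F F F F F → 8 faults.
A − B = 6 − 8 = -2.

-2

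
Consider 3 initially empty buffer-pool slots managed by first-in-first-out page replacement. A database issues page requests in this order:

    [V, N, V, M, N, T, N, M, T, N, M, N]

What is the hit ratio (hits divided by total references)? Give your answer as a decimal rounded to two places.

V: fault, frames (V)
N: fault, frames (V N)
V: hit
M: fault, frames (V N M)
N: hit
T: fault, evict V, frames (N M T)
N: hit
M: hit
T: hit
N: hit
M: hit
N: hit
Hits: 8 of 12 references → 8/12 = 0.6667.

0.67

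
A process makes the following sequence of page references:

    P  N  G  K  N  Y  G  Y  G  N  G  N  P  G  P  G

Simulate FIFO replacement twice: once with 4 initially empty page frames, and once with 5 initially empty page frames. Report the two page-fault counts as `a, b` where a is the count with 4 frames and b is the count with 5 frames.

4 frames: F F F F . F . . . . . . F . . . → 6 faults.
5 frames: F F F F . F . . . . . . . . . . → 5 faults.
5 < 6: adding a frame reduced faults, as is typical.

6, 5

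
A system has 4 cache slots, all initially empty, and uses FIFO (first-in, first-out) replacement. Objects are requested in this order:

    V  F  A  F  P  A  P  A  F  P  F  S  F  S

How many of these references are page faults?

5

V: miss, frames [V]
F: miss, frames [V, F]
A: miss, frames [V, F, A]
F: hit
P: miss, frames [V, F, A, P]
A: hit
P: hit
A: hit
F: hit
P: hit
F: hit
S: miss, evict V, frames [F, A, P, S]
F: hit
S: hit
Page faults: 5.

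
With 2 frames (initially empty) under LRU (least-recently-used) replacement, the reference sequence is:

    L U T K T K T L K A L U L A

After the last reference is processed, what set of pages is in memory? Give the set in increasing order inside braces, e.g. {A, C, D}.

L → fault, frames (L)
U → fault, frames (L U)
T → fault, evict L, frames (U T)
K → fault, evict U, frames (T K)
T → hit
K → hit
T → hit
L → fault, evict K, frames (T L)
K → fault, evict T, frames (L K)
A → fault, evict L, frames (K A)
L → fault, evict K, frames (A L)
U → fault, evict A, frames (L U)
L → hit
A → fault, evict U, frames (L A)

{A, L}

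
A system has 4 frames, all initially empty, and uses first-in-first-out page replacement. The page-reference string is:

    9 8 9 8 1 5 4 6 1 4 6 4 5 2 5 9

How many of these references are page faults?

9: miss, frames (9)
8: miss, frames (9 8)
9: hit
8: hit
1: miss, frames (9 8 1)
5: miss, frames (9 8 1 5)
4: miss, evict 9, frames (8 1 5 4)
6: miss, evict 8, frames (1 5 4 6)
1: hit
4: hit
6: hit
4: hit
5: hit
2: miss, evict 1, frames (5 4 6 2)
5: hit
9: miss, evict 5, frames (4 6 2 9)
Page faults: 8.

8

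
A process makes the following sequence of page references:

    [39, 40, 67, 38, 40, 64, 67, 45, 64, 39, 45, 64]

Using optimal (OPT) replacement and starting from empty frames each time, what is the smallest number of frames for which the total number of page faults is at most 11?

f=1: 12 faults
f=2: 9 faults
f=3: 7 faults
f=4: 6 faults
f=5: 6 faults
f=6: 6 faults
Smallest f with faults ≤ 11 is 2.

2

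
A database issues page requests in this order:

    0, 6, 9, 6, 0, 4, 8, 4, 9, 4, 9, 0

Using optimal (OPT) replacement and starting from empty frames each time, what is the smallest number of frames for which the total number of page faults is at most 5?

f=1: 12 faults
f=2: 8 faults
f=3: 6 faults
f=4: 5 faults
f=5: 5 faults
Smallest f with faults ≤ 5 is 4.

4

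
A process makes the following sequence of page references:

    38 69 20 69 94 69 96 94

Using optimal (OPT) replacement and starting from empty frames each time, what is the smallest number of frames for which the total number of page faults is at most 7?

2

f=1: 8 faults
f=2: 5 faults
f=3: 5 faults
f=4: 5 faults
f=5: 5 faults
Smallest f with faults ≤ 7 is 2.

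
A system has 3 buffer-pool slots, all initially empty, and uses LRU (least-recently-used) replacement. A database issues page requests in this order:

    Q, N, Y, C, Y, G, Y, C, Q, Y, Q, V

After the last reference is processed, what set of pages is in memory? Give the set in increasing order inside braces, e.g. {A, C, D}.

{Q, V, Y}

Q -> miss, frames [Q]
N -> miss, frames [Q, N]
Y -> miss, frames [Q, N, Y]
C -> miss, evict Q, frames [N, Y, C]
Y -> hit
G -> miss, evict N, frames [C, Y, G]
Y -> hit
C -> hit
Q -> miss, evict G, frames [Y, C, Q]
Y -> hit
Q -> hit
V -> miss, evict C, frames [Y, Q, V]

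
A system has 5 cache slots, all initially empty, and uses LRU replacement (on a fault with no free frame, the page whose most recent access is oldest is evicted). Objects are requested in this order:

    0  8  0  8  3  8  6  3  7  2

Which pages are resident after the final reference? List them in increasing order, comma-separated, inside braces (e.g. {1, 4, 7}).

{2, 3, 6, 7, 8}

0 -> fault, frames {0}
8 -> fault, frames {0,8}
0 -> hit
8 -> hit
3 -> fault, frames {0,8,3}
8 -> hit
6 -> fault, frames {0,3,8,6}
3 -> hit
7 -> fault, frames {0,8,6,3,7}
2 -> fault, evict 0, frames {8,6,3,7,2}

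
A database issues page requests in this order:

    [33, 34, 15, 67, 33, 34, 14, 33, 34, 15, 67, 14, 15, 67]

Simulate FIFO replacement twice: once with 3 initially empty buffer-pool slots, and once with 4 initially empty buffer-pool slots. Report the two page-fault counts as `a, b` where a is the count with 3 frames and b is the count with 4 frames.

9, 10

3 frames: F F F F F F F . . F F . . . → 9 faults.
4 frames: F F F F . . F F F F F F . . → 10 faults.
10 > 9: adding a frame increased faults — Belady's anomaly.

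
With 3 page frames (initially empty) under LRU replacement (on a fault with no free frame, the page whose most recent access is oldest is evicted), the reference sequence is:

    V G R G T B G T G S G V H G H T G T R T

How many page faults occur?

V → miss, frames (V)
G → miss, frames (V G)
R → miss, frames (V G R)
G → hit
T → miss, evict V, frames (R G T)
B → miss, evict R, frames (G T B)
G → hit
T → hit
G → hit
S → miss, evict B, frames (T G S)
G → hit
V → miss, evict T, frames (S G V)
H → miss, evict S, frames (G V H)
G → hit
H → hit
T → miss, evict V, frames (G H T)
G → hit
T → hit
R → miss, evict H, frames (G T R)
T → hit
Page faults: 10.

10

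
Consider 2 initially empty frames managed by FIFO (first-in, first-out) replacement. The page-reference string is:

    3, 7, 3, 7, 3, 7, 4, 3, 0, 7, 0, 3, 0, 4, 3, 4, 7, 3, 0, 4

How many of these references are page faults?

3: fault, frames {3}
7: fault, frames {3,7}
3: hit
7: hit
3: hit
7: hit
4: fault, evict 3, frames {7,4}
3: fault, evict 7, frames {4,3}
0: fault, evict 4, frames {3,0}
7: fault, evict 3, frames {0,7}
0: hit
3: fault, evict 0, frames {7,3}
0: fault, evict 7, frames {3,0}
4: fault, evict 3, frames {0,4}
3: fault, evict 0, frames {4,3}
4: hit
7: fault, evict 4, frames {3,7}
3: hit
0: fault, evict 3, frames {7,0}
4: fault, evict 7, frames {0,4}
Page faults: 13.

13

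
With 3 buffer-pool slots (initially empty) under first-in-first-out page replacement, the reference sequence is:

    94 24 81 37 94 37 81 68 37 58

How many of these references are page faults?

7

94 → fault, frames (94)
24 → fault, frames (94 24)
81 → fault, frames (94 24 81)
37 → fault, evict 94, frames (24 81 37)
94 → fault, evict 24, frames (81 37 94)
37 → hit
81 → hit
68 → fault, evict 81, frames (37 94 68)
37 → hit
58 → fault, evict 37, frames (94 68 58)
Page faults: 7.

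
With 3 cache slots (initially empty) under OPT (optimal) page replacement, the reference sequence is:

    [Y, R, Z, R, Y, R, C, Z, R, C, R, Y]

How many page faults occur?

Y -> fault, frames (Y)
R -> fault, frames (Y R)
Z -> fault, frames (Y R Z)
R -> hit
Y -> hit
R -> hit
C -> fault, evict Y, frames (R Z C)
Z -> hit
R -> hit
C -> hit
R -> hit
Y -> fault, evict C, frames (R Z Y)
Page faults: 5.

5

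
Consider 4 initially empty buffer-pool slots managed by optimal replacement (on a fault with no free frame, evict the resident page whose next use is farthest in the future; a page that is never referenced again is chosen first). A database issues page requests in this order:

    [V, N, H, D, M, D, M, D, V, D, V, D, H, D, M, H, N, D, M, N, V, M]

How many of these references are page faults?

V -> miss, frames (V)
N -> miss, frames (V N)
H -> miss, frames (V N H)
D -> miss, frames (V N H D)
M -> miss, evict N, frames (V H D M)
D -> hit
M -> hit
D -> hit
V -> hit
D -> hit
V -> hit
D -> hit
H -> hit
D -> hit
M -> hit
H -> hit
N -> miss, evict H, frames (V D M N)
D -> hit
M -> hit
N -> hit
V -> hit
M -> hit
Page faults: 6.

6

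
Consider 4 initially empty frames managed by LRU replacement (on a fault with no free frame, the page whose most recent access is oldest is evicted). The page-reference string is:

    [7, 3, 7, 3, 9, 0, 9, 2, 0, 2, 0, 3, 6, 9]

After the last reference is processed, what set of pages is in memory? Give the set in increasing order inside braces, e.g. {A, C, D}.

7: fault, frames {7}
3: fault, frames {7,3}
7: hit
3: hit
9: fault, frames {7,3,9}
0: fault, frames {7,3,9,0}
9: hit
2: fault, evict 7, frames {3,0,9,2}
0: hit
2: hit
0: hit
3: hit
6: fault, evict 9, frames {2,0,3,6}
9: fault, evict 2, frames {0,3,6,9}

{0, 3, 6, 9}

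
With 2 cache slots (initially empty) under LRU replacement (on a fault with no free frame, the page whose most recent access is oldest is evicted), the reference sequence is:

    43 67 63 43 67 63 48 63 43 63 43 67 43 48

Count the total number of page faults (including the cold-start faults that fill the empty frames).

43: miss, frames (43)
67: miss, frames (43 67)
63: miss, evict 43, frames (67 63)
43: miss, evict 67, frames (63 43)
67: miss, evict 63, frames (43 67)
63: miss, evict 43, frames (67 63)
48: miss, evict 67, frames (63 48)
63: hit
43: miss, evict 48, frames (63 43)
63: hit
43: hit
67: miss, evict 63, frames (43 67)
43: hit
48: miss, evict 67, frames (43 48)
Page faults: 10.

10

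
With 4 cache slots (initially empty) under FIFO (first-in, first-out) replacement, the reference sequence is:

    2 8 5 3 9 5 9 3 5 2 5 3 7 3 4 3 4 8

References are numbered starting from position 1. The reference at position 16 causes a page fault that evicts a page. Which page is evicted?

pos 1: 2 → fault, frames [2]
pos 2: 8 → fault, frames [2, 8]
pos 3: 5 → fault, frames [2, 8, 5]
pos 4: 3 → fault, frames [2, 8, 5, 3]
pos 5: 9 → fault, evict 2, frames [8, 5, 3, 9]
pos 6: 5 → hit
pos 7: 9 → hit
pos 8: 3 → hit
pos 9: 5 → hit
pos 10: 2 → fault, evict 8, frames [5, 3, 9, 2]
pos 11: 5 → hit
pos 12: 3 → hit
pos 13: 7 → fault, evict 5, frames [3, 9, 2, 7]
pos 14: 3 → hit
pos 15: 4 → fault, evict 3, frames [9, 2, 7, 4]
pos 16: 3 → fault, evict 9, frames [2, 7, 4, 3]
At position 16, page 9 is evicted.

9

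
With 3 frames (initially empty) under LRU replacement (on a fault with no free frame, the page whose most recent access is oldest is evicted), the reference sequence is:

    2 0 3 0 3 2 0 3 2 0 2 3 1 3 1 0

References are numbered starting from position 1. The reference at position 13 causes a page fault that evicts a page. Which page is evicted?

pos 1: 2 → fault, frames [2]
pos 2: 0 → fault, frames [2, 0]
pos 3: 3 → fault, frames [2, 0, 3]
pos 4: 0 → hit
pos 5: 3 → hit
pos 6: 2 → hit
pos 7: 0 → hit
pos 8: 3 → hit
pos 9: 2 → hit
pos 10: 0 → hit
pos 11: 2 → hit
pos 12: 3 → hit
pos 13: 1 → fault, evict 0, frames [2, 3, 1]
At position 13, page 0 is evicted.

0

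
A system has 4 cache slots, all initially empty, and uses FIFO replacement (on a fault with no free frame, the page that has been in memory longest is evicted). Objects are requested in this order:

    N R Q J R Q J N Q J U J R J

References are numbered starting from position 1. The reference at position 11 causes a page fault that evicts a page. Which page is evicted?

pos 1: N: fault, frames (N)
pos 2: R: fault, frames (N R)
pos 3: Q: fault, frames (N R Q)
pos 4: J: fault, frames (N R Q J)
pos 5: R: hit
pos 6: Q: hit
pos 7: J: hit
pos 8: N: hit
pos 9: Q: hit
pos 10: J: hit
pos 11: U: fault, evict N, frames (R Q J U)
At position 11, page N is evicted.

N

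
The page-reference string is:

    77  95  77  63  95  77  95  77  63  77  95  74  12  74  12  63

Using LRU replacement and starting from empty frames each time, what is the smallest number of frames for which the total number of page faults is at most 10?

f=1: 16 faults
f=2: 10 faults
f=3: 6 faults
f=4: 6 faults
f=5: 5 faults
Smallest f with faults ≤ 10 is 2.

2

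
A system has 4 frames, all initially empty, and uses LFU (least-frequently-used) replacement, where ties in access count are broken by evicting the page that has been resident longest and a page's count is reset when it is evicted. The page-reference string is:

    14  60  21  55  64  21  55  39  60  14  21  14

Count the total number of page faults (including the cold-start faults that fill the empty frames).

14 -> miss, frames {14}
60 -> miss, frames {14,60}
21 -> miss, frames {14,60,21}
55 -> miss, frames {14,60,21,55}
64 -> miss, evict 14, frames {60,21,55,64}
21 -> hit
55 -> hit
39 -> miss, evict 60, frames {21,55,64,39}
60 -> miss, evict 64, frames {21,55,39,60}
14 -> miss, evict 39, frames {21,55,60,14}
21 -> hit
14 -> hit
Page faults: 8.

8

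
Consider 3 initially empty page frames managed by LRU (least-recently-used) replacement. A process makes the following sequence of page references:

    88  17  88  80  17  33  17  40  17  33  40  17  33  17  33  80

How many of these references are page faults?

6

88: fault, frames {88}
17: fault, frames {88,17}
88: hit
80: fault, frames {17,88,80}
17: hit
33: fault, evict 88, frames {80,17,33}
17: hit
40: fault, evict 80, frames {33,17,40}
17: hit
33: hit
40: hit
17: hit
33: hit
17: hit
33: hit
80: fault, evict 40, frames {17,33,80}
Page faults: 6.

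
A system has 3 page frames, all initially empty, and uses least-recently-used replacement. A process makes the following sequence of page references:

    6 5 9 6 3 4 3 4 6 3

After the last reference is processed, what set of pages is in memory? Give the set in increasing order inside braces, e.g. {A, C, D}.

{3, 4, 6}

6 → fault, frames [6]
5 → fault, frames [6, 5]
9 → fault, frames [6, 5, 9]
6 → hit
3 → fault, evict 5, frames [9, 6, 3]
4 → fault, evict 9, frames [6, 3, 4]
3 → hit
4 → hit
6 → hit
3 → hit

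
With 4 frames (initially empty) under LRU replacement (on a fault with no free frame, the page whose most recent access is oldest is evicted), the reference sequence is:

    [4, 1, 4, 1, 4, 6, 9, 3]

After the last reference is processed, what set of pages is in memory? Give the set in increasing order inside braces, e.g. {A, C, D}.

{3, 4, 6, 9}

4: fault, frames [4]
1: fault, frames [4, 1]
4: hit
1: hit
4: hit
6: fault, frames [1, 4, 6]
9: fault, frames [1, 4, 6, 9]
3: fault, evict 1, frames [4, 6, 9, 3]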